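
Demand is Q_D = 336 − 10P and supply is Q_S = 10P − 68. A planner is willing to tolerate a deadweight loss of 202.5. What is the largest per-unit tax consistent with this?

9

In inverse form: demand P = 33.6 − 0.1Q, supply P = 6.8 + 0.1Q.
Competitive equilibrium: 33.6 − 0.1Q = 6.8 + 0.1Q → Q* = 134, P* = 20.2.
A tax t gives ΔQ = t/0.2 and wedge t, so DWL = t²/0.4.
t²/0.4 = 202.5 → t² = 81 → t = 9.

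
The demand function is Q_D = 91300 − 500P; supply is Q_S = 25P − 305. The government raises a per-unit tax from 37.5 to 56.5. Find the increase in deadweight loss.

In inverse form: demand P = 182.6 − 0.002Q, supply P = 12.2 + 0.04Q.
Competitive equilibrium: 182.6 − 0.002Q = 12.2 + 0.04Q → Q* = 4057.1429, P* = 174.4857.
For a per-unit tax t: ΔQ = t/0.042, so DWL = ½·t·(t/0.042) = t²/0.084.
At t = 37.5: DWL = 16741.0714. At t = 56.5: DWL = 38002.9762.
Increase = 38002.9762 − 16741.0714 = 21261.90.

21261.90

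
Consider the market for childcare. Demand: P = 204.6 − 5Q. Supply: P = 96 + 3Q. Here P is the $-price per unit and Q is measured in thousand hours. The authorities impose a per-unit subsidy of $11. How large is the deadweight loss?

$7.56 thousand

Competitive equilibrium: 204.6 − 5Q = 96 + 3Q → Q* = 13.575, P* = 136.725.
The subsidy lowers effective supply by 11: P = 85 + 3Q.
New quantity: 204.6 − 5Q = 85 + 3Q → Q' = 14.95.
Overproduction ΔQ = 14.95 − 13.575 = 1.375; wedge = subsidy = 11.
DWL = ½ × 1.375 × 11 = $7.56 thousand.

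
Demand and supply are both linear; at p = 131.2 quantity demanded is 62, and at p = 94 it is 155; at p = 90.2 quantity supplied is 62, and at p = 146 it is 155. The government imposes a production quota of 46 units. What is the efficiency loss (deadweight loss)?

1624.50

Demand slope = (94 − 131.2)/(155 − 62) = −0.4, so p = 156 − 0.4q.
Supply slope = (146 − 90.2)/(155 − 62) = 0.6, so p = 53 + 0.6q.
Competitive equilibrium: 156 − 0.4q = 53 + 0.6q → q* = 103, p* = 114.8.
At q = 46: demand price = 156 − 0.4·46 = 137.6; supply price = 53 + 0.6·46 = 80.6.
Δq = 103 − 46 = 57; wedge = 137.6 − 80.6 = 57.
Deadweight loss = ½ × 57 × 57 = 1624.50.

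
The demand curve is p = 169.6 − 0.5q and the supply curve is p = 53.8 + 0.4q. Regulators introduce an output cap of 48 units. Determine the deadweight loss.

2928.20

Competitive equilibrium: 169.6 − 0.5q = 53.8 + 0.4q → q* = 128.6667, p* = 105.2667.
At q = 48: demand price = 169.6 − 0.5·48 = 145.6; supply price = 53.8 + 0.4·48 = 73.
Δq = 128.6667 − 48 = 80.6667; wedge = 145.6 − 73 = 72.6.
The triangle = ½ × 80.6667 × 72.6 = 2928.20.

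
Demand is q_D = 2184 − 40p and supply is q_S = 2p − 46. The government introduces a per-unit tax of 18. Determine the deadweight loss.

308.57

In inverse form: demand p = 54.6 − 0.025q, supply p = 23 + 0.5q.
Competitive equilibrium: 54.6 − 0.025q = 23 + 0.5q → q* = 60.1905, p* = 53.0952.
With the tax, the buyer price exceeds the seller price by 18: (54.6 − 0.025q) − (23 + 0.5q) = 18 → q' = 25.9048.
Δq = 60.1905 − 25.9048 = 34.2857; the wedge equals the tax, 18.
The triangle = ½ × 34.2857 × 18 = 308.57.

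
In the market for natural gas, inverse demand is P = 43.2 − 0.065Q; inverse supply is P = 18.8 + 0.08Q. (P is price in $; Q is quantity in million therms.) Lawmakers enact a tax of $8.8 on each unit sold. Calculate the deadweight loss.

$267.03 million

Competitive equilibrium: 43.2 − 0.065Q = 18.8 + 0.08Q → Q* = 168.2759, P* = 32.2621.
With the tax, the buyer price exceeds the seller price by 8.8: (43.2 − 0.065Q) − (18.8 + 0.08Q) = 8.8 → Q' = 107.5862.
ΔQ = 168.2759 − 107.5862 = 60.6897; the wedge equals the tax, 8.8.
Deadweight loss = ½ × 60.6897 × 8.8 = $267.03 million.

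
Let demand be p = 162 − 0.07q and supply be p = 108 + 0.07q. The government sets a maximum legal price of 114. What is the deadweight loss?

6300

Competitive equilibrium: 162 − 0.07q = 108 + 0.07q → q* = 385.7143, p* = 135.
At the ceiling p = 114, quantity supplied = (114 − 108)/0.07 = 85.7143.
Willingness to pay at q' = 85.7143: 162 − 0.07·85.7143 = 156.
Δq = 385.7143 − 85.7143 = 300; wedge = 156 − 114 = 42.
The triangle = ½ × 300 × 42 = 6300.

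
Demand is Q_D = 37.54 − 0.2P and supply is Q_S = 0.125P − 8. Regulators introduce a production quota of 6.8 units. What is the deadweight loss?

In inverse form: demand P = 187.7 − 5Q, supply P = 64 + 8Q.
Competitive equilibrium: 187.7 − 5Q = 64 + 8Q → Q* = 9.5154, P* = 140.1231.
At Q = 6.8: demand price = 187.7 − 5·6.8 = 153.7; supply price = 64 + 8·6.8 = 118.4.
ΔQ = 9.5154 − 6.8 = 2.7154; wedge = 153.7 − 118.4 = 35.3.
DWL = ½ × 2.7154 × 35.3 = 47.93.

47.93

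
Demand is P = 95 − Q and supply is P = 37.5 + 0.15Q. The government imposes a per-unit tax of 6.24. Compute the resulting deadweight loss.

16.93

Competitive equilibrium: 95 − Q = 37.5 + 0.15Q → Q* = 50, P* = 45.
With the tax, the buyer price exceeds the seller price by 6.24: (95 − Q) − (37.5 + 0.15Q) = 6.24 → Q' = 44.5739.
ΔQ = 50 − 44.5739 = 5.4261; the wedge equals the tax, 6.24.
DWL = ½ × 5.4261 × 6.24 = 16.93.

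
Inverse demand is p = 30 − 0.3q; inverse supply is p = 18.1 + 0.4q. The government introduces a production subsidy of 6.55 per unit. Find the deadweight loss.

Competitive equilibrium: 30 − 0.3q = 18.1 + 0.4q → q* = 17, p* = 24.9.
The subsidy lowers effective supply by 6.55: p = 11.55 + 0.4q.
New quantity: 30 − 0.3q = 11.55 + 0.4q → q' = 26.3571.
Overproduction Δq = 26.3571 − 17 = 9.3571; wedge = subsidy = 6.55.
DWL = ½ × 9.3571 × 6.55 = 30.64.

30.64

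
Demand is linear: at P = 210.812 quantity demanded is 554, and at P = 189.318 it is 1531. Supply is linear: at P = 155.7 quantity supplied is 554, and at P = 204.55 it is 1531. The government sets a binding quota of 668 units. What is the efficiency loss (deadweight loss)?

Demand slope = (189.318 − 210.812)/(1531 − 554) = −0.022, so P = 223 − 0.022Q.
Supply slope = (204.55 − 155.7)/(1531 − 554) = 0.05, so P = 128 + 0.05Q.
Competitive equilibrium: 223 − 0.022Q = 128 + 0.05Q → Q* = 1319.44444, P* = 193.97222.
At Q = 668: demand price = 223 − 0.022·668 = 208.304; supply price = 128 + 0.05·668 = 161.4.
ΔQ = 1319.44444 − 668 = 651.44444; wedge = 208.304 − 161.4 = 46.904.
Welfare loss = ½ × 651.44444 × 46.904 = 15277.68.

15277.68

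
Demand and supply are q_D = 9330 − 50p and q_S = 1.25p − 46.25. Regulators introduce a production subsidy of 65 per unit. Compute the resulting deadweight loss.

In inverse form: demand p = 186.6 − 0.02q, supply p = 37 + 0.8q.
Competitive equilibrium: 186.6 − 0.02q = 37 + 0.8q → q* = 182.439, p* = 182.9512.
The subsidy lowers effective supply by 65: p = 0.8q − 28.
New quantity: 186.6 − 0.02q = 0.8q − 28 → q' = 261.7073.
Overproduction Δq = 261.7073 − 182.439 = 79.2683; wedge = subsidy = 65.
Deadweight loss = ½ × 79.2683 × 65 = 2576.22.

2576.22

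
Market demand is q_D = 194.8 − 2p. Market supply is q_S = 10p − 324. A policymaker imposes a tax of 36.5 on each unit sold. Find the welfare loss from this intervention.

1110.21

In inverse form: demand p = 97.4 − 0.5q, supply p = 32.4 + 0.1q.
Competitive equilibrium: 97.4 − 0.5q = 32.4 + 0.1q → q* = 108.3333, p* = 43.2333.
With the tax, the buyer price exceeds the seller price by 36.5: (97.4 − 0.5q) − (32.4 + 0.1q) = 36.5 → q' = 47.5.
Δq = 108.3333 − 47.5 = 60.8333; the wedge equals the tax, 36.5.
Welfare loss = ½ × 60.8333 × 36.5 = 1110.21.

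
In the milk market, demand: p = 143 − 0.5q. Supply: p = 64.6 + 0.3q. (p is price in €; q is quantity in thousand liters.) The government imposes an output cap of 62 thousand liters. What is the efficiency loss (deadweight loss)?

€518.40 thousand

Competitive equilibrium: 143 − 0.5q = 64.6 + 0.3q → q* = 98, p* = 94.
At q = 62: demand price = 143 − 0.5·62 = 112; supply price = 64.6 + 0.3·62 = 83.2.
Δq = 98 − 62 = 36; wedge = 112 − 83.2 = 28.8.
Deadweight loss = ½ × 36 × 28.8 = €518.40 thousand.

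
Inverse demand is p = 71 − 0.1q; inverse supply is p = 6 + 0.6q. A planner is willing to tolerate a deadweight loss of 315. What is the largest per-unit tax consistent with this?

Competitive equilibrium: 71 − 0.1q = 6 + 0.6q → q* = 92.8571, p* = 61.7143.
A tax t gives Δq = t/0.7 and wedge t, so DWL = t²/1.4.
t²/1.4 = 315 → t² = 441 → t = 21.

21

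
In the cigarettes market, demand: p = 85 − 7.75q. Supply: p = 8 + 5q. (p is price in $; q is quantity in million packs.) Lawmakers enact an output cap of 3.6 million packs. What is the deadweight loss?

Competitive equilibrium: 85 − 7.75q = 8 + 5q → q* = 6.0392, p* = 38.1961.
At q = 3.6: demand price = 85 − 7.75·3.6 = 57.1; supply price = 8 + 5·3.6 = 26.
Δq = 6.0392 − 3.6 = 2.4392; wedge = 57.1 − 26 = 31.1.
Deadweight loss = ½ × 2.4392 × 31.1 = $37.93 million.

$37.93 million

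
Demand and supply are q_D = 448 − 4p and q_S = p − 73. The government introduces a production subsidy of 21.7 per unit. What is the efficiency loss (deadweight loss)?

188.356

In inverse form: demand p = 112 − 0.25q, supply p = 73 + q.
Competitive equilibrium: 112 − 0.25q = 73 + q → q* = 31.2, p* = 104.2.
The subsidy lowers effective supply by 21.7: p = 51.3 + q.
New quantity: 112 − 0.25q = 51.3 + q → q' = 48.56.
Overproduction Δq = 48.56 − 31.2 = 17.36; wedge = subsidy = 21.7.
Deadweight loss = ½ × 17.36 × 21.7 = 188.356.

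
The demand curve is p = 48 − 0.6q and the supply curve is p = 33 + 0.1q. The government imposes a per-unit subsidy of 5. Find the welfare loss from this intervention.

Competitive equilibrium: 48 − 0.6q = 33 + 0.1q → q* = 21.4286, p* = 35.1429.
The subsidy lowers effective supply by 5: p = 28 + 0.1q.
New quantity: 48 − 0.6q = 28 + 0.1q → q' = 28.5714.
Overproduction Δq = 28.5714 − 21.4286 = 7.1428; wedge = subsidy = 5.
Welfare loss = ½ × 7.1428 × 5 = 17.86.

17.86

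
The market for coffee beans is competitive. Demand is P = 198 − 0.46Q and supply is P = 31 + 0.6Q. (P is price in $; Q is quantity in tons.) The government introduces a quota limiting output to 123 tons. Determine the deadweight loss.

$632.56

Competitive equilibrium: 198 − 0.46Q = 31 + 0.6Q → Q* = 157.5472, P* = 125.5283.
At Q = 123: demand price = 198 − 0.46·123 = 141.42; supply price = 31 + 0.6·123 = 104.8.
ΔQ = 157.5472 − 123 = 34.5472; wedge = 141.42 − 104.8 = 36.62.
DWL = ½ × 34.5472 × 36.62 = $632.56.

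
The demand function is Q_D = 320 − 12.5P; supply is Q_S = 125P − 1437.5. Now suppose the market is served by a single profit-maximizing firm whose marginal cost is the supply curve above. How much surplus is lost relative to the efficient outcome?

256.15

In inverse form: demand P = 25.6 − 0.08Q, supply P = 11.5 + 0.008Q.
Competitive equilibrium: 25.6 − 0.08Q = 11.5 + 0.008Q → Q* = 160.2273, P* = 12.7818.
Marginal revenue: MR = 25.6 − 0.16Q. Set MR = MC: 25.6 − 0.16Q = 11.5 + 0.008Q → Q_m = 83.9286.
Price P_m = 25.6 − 0.08·83.9286 = 18.8857; MC(Q_m) = 11.5 + 0.008·83.9286 = 12.1714.
Competitive Q* = 160.2273, so ΔQ = 76.2987; wedge = 18.8857 − 12.1714 = 6.7143.
The triangle = ½ × 76.2987 × 6.7143 = 256.15.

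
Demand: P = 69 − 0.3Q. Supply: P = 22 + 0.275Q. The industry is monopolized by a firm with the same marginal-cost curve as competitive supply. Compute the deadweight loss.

225.80

Competitive equilibrium: 69 − 0.3Q = 22 + 0.275Q → Q* = 81.7391, P* = 44.4783.
Marginal revenue: MR = 69 − 0.6Q. Set MR = MC: 69 − 0.6Q = 22 + 0.275Q → Q_m = 53.7143.
Price P_m = 69 − 0.3·53.7143 = 52.8857; MC(Q_m) = 22 + 0.275·53.7143 = 36.7714.
Competitive Q* = 81.7391, so ΔQ = 28.0248; wedge = 52.8857 − 36.7714 = 16.1143.
Welfare loss = ½ × 28.0248 × 16.1143 = 225.80.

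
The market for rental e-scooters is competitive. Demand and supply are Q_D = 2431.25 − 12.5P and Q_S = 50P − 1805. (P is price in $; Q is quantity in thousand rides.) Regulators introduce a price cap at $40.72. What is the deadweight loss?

In inverse form: demand P = 194.5 − 0.08Q, supply P = 36.1 + 0.02Q.
Competitive equilibrium: 194.5 − 0.08Q = 36.1 + 0.02Q → Q* = 1584, P* = 67.78.
At the ceiling P = 40.72, quantity supplied = (40.72 − 36.1)/0.02 = 231.
Willingness to pay at Q' = 231: 194.5 − 0.08·231 = 176.02.
ΔQ = 1584 − 231 = 1353; wedge = 176.02 − 40.72 = 135.3.
DWL = ½ × 1353 × 135.3 = $91530.45 thousand.

$91530.45 thousand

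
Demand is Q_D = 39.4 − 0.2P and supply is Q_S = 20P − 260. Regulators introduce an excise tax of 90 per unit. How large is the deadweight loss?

801.98

In inverse form: demand P = 197 − 5Q, supply P = 13 + 0.05Q.
Competitive equilibrium: 197 − 5Q = 13 + 0.05Q → Q* = 36.4356, P* = 14.8218.
With the tax, the buyer price exceeds the seller price by 90: (197 − 5Q) − (13 + 0.05Q) = 90 → Q' = 18.6139.
ΔQ = 36.4356 − 18.6139 = 17.8217; the wedge equals the tax, 90.
Deadweight loss = ½ × 17.8217 × 90 = 801.98.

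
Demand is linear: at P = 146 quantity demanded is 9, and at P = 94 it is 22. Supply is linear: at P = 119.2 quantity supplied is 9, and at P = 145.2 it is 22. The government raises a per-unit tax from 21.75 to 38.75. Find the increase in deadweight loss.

Demand slope = (94 − 146)/(22 − 9) = −4, so P = 182 − 4Q.
Supply slope = (145.2 − 119.2)/(22 − 9) = 2, so P = 101.2 + 2Q.
Competitive equilibrium: 182 − 4Q = 101.2 + 2Q → Q* = 13.4667, P* = 128.1333.
For a per-unit tax t: ΔQ = t/6, so DWL = ½·t·(t/6) = t²/12.
At t = 21.75: DWL = 39.422. At t = 38.75: DWL = 125.13.
Increase = 125.13 − 39.422 = 85.71.

85.71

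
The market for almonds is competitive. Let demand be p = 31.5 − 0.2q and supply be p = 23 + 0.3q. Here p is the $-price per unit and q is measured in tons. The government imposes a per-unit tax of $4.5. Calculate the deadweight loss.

$20.25

Competitive equilibrium: 31.5 − 0.2q = 23 + 0.3q → q* = 17, p* = 28.1.
With the tax, the buyer price exceeds the seller price by 4.5: (31.5 − 0.2q) − (23 + 0.3q) = 4.5 → q' = 8.
Δq = 17 − 8 = 9; the wedge equals the tax, 4.5.
The triangle = ½ × 9 × 4.5 = $20.25.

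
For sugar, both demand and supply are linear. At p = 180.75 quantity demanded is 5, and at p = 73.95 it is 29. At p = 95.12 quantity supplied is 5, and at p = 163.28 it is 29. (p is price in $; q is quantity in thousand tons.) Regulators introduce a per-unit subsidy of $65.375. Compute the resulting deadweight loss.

$293.13 thousand

Demand slope = (73.95 − 180.75)/(29 − 5) = −4.45, so p = 203 − 4.45q.
Supply slope = (163.28 − 95.12)/(29 − 5) = 2.84, so p = 80.92 + 2.84q.
Competitive equilibrium: 203 − 4.45q = 80.92 + 2.84q → q* = 16.7462, p* = 128.4793.
The subsidy lowers effective supply by 65.375: p = 15.545 + 2.84q.
New quantity: 203 − 4.45q = 15.545 + 2.84q → q' = 25.714.
Overproduction Δq = 25.714 − 16.7462 = 8.9678; wedge = subsidy = 65.375.
DWL = ½ × 8.9678 × 65.375 = $293.13 thousand.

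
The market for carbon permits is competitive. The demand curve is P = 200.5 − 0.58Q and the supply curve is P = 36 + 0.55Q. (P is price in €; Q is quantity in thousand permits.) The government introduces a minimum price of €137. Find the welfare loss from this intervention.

Competitive equilibrium: 200.5 − 0.58Q = 36 + 0.55Q → Q* = 145.5752, P* = 116.0664.
At the floor P = 137, quantity demanded = (200.5 − 137)/0.58 = 109.4828.
Sellers' marginal cost at Q' = 109.4828: 36 + 0.55·109.4828 = 96.2155.
ΔQ = 145.5752 − 109.4828 = 36.0924; wedge = 137 − 96.2155 = 40.7845.
Welfare loss = ½ × 36.0924 × 40.7845 = €736.01 thousand.

€736.01 thousand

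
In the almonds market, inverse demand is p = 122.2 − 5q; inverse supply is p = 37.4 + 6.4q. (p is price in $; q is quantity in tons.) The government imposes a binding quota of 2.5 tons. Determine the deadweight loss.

Competitive equilibrium: 122.2 − 5q = 37.4 + 6.4q → q* = 7.4386, p* = 85.007.
At q = 2.5: demand price = 122.2 − 5·2.5 = 109.7; supply price = 37.4 + 6.4·2.5 = 53.4.
Δq = 7.4386 − 2.5 = 4.9386; wedge = 109.7 − 53.4 = 56.3.
Welfare loss = ½ × 4.9386 × 56.3 = $139.02.

$139.02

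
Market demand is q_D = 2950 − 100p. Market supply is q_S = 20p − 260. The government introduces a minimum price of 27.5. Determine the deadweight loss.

168.75

In inverse form: demand p = 29.5 − 0.01q, supply p = 13 + 0.05q.
Competitive equilibrium: 29.5 − 0.01q = 13 + 0.05q → q* = 275, p* = 26.75.
At the floor p = 27.5, quantity demanded = (29.5 − 27.5)/0.01 = 200.
Sellers' marginal cost at q' = 200: 13 + 0.05·200 = 23.
Δq = 275 − 200 = 75; wedge = 27.5 − 23 = 4.5.
The triangle = ½ × 75 × 4.5 = 168.75.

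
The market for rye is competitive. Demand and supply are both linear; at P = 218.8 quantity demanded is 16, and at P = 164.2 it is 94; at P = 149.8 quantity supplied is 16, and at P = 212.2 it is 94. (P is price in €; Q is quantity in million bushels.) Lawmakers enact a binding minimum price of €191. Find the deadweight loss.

€29.63 million

Demand slope = (164.2 − 218.8)/(94 − 16) = −0.7, so P = 230 − 0.7Q.
Supply slope = (212.2 − 149.8)/(94 − 16) = 0.8, so P = 137 + 0.8Q.
Competitive equilibrium: 230 − 0.7Q = 137 + 0.8Q → Q* = 62, P* = 186.6.
At the floor P = 191, quantity demanded = (230 − 191)/0.7 = 55.7143.
Sellers' marginal cost at Q' = 55.7143: 137 + 0.8·55.7143 = 181.5714.
ΔQ = 62 − 55.7143 = 6.2857; wedge = 191 − 181.5714 = 9.4286.
Welfare loss = ½ × 6.2857 × 9.4286 = €29.63 million.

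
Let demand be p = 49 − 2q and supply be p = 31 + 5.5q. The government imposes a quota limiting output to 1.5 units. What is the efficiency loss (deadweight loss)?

3.04

Competitive equilibrium: 49 − 2q = 31 + 5.5q → q* = 2.4, p* = 44.2.
At q = 1.5: demand price = 49 − 2·1.5 = 46; supply price = 31 + 5.5·1.5 = 39.25.
Δq = 2.4 − 1.5 = 0.9; wedge = 46 − 39.25 = 6.75.
DWL = ½ × 0.9 × 6.75 = 3.04.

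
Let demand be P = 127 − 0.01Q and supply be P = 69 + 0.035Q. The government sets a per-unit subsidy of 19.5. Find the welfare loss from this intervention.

4225

Competitive equilibrium: 127 − 0.01Q = 69 + 0.035Q → Q* = 1288.8889, P* = 114.1111.
The subsidy lowers effective supply by 19.5: P = 49.5 + 0.035Q.
New quantity: 127 − 0.01Q = 49.5 + 0.035Q → Q' = 1722.2222.
Overproduction ΔQ = 1722.2222 − 1288.8889 = 433.3333; wedge = subsidy = 19.5.
Welfare loss = ½ × 433.3333 × 19.5 = 4225.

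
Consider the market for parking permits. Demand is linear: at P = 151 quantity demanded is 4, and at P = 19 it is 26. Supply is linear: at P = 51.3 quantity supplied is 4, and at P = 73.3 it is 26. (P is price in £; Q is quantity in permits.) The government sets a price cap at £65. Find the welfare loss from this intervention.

£1.03

Demand slope = (19 − 151)/(26 − 4) = −6, so P = 175 − 6Q.
Supply slope = (73.3 − 51.3)/(26 − 4) = 1, so P = 47.3 + Q.
Competitive equilibrium: 175 − 6Q = 47.3 + Q → Q* = 18.2429, P* = 65.5429.
At the ceiling P = 65, quantity supplied = (65 − 47.3)/1 = 17.7.
Willingness to pay at Q' = 17.7: 175 − 6·17.7 = 68.8.
ΔQ = 18.2429 − 17.7 = 0.5429; wedge = 68.8 − 65 = 3.8.
The triangle = ½ × 0.5429 × 3.8 = £1.03.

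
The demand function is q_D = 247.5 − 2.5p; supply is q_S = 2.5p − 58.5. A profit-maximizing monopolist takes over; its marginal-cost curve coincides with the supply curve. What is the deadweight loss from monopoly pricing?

396.90

In inverse form: demand p = 99 − 0.4q, supply p = 23.4 + 0.4q.
Competitive equilibrium: 99 − 0.4q = 23.4 + 0.4q → q* = 94.5, p* = 61.2.
Marginal revenue: MR = 99 − 0.8q. Set MR = MC: 99 − 0.8q = 23.4 + 0.4q → q_m = 63.
Price p_m = 99 − 0.4·63 = 73.8; MC(q_m) = 23.4 + 0.4·63 = 48.6.
Competitive q* = 94.5, so Δq = 31.5; wedge = 73.8 − 48.6 = 25.2.
Deadweight loss = ½ × 31.5 × 25.2 = 396.90.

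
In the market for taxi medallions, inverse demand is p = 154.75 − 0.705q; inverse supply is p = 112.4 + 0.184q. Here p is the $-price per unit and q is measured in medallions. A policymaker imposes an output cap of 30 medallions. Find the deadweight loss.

$138.28

Competitive equilibrium: 154.75 − 0.705q = 112.4 + 0.184q → q* = 47.6378, p* = 121.1654.
At q = 30: demand price = 154.75 − 0.705·30 = 133.6; supply price = 112.4 + 0.184·30 = 117.92.
Δq = 47.6378 − 30 = 17.6378; wedge = 133.6 − 117.92 = 15.68.
The triangle = ½ × 17.6378 × 15.68 = $138.28.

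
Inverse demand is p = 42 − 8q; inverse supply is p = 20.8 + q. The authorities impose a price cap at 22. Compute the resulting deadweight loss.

6.01

Competitive equilibrium: 42 − 8q = 20.8 + q → q* = 2.3556, p* = 23.1556.
At the ceiling p = 22, quantity supplied = (22 − 20.8)/1 = 1.2.
Willingness to pay at q' = 1.2: 42 − 8·1.2 = 32.4.
Δq = 2.3556 − 1.2 = 1.1556; wedge = 32.4 − 22 = 10.4.
Deadweight loss = ½ × 1.1556 × 10.4 = 6.01.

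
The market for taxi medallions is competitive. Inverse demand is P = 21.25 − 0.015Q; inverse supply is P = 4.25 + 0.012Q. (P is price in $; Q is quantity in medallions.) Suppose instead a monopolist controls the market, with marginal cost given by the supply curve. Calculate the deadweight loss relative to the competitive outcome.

Competitive equilibrium: 21.25 − 0.015Q = 4.25 + 0.012Q → Q* = 629.62963, P* = 11.80556.
Marginal revenue: MR = 21.25 − 0.03Q. Set MR = MC: 21.25 − 0.03Q = 4.25 + 0.012Q → Q_m = 404.7619.
Price P_m = 21.25 − 0.015·404.7619 = 15.17857; MC(Q_m) = 4.25 + 0.012·404.7619 = 9.10714.
Competitive Q* = 629.62963, so ΔQ = 224.86773; wedge = 15.17857 − 9.10714 = 6.07143.
DWL = ½ × 224.86773 × 6.07143 = $682.63.

$682.63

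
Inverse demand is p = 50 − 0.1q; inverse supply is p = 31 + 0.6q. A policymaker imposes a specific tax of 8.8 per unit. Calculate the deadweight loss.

55.31

Competitive equilibrium: 50 − 0.1q = 31 + 0.6q → q* = 27.1429, p* = 47.2857.
With the tax, the buyer price exceeds the seller price by 8.8: (50 − 0.1q) − (31 + 0.6q) = 8.8 → q' = 14.5714.
Δq = 27.1429 − 14.5714 = 12.5715; the wedge equals the tax, 8.8.
Welfare loss = ½ × 12.5715 × 8.8 = 55.31.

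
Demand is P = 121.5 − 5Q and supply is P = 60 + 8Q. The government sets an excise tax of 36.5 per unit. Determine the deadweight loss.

51.24

Competitive equilibrium: 121.5 − 5Q = 60 + 8Q → Q* = 4.7308, P* = 97.8462.
With the tax, the buyer price exceeds the seller price by 36.5: (121.5 − 5Q) − (60 + 8Q) = 36.5 → Q' = 1.9231.
ΔQ = 4.7308 − 1.9231 = 2.8077; the wedge equals the tax, 36.5.
The triangle = ½ × 2.8077 × 36.5 = 51.24.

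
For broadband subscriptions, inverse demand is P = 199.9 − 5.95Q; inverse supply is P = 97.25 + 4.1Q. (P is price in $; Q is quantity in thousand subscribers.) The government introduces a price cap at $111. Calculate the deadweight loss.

Competitive equilibrium: 199.9 − 5.95Q = 97.25 + 4.1Q → Q* = 10.2139, P* = 139.1271.
At the ceiling P = 111, quantity supplied = (111 − 97.25)/4.1 = 3.3537.
Willingness to pay at Q' = 3.3537: 199.9 − 5.95·3.3537 = 179.9455.
ΔQ = 10.2139 − 3.3537 = 6.8602; wedge = 179.9455 − 111 = 68.9455.
DWL = ½ × 6.8602 × 68.9455 = $236.49 thousand.

$236.49 thousand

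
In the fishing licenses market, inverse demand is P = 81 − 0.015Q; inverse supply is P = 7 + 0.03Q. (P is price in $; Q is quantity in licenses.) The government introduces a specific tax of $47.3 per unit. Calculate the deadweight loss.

Competitive equilibrium: 81 − 0.015Q = 7 + 0.03Q → Q* = 1644.4444, P* = 56.3333.
With the tax, the buyer price exceeds the seller price by 47.3: (81 − 0.015Q) − (7 + 0.03Q) = 47.3 → Q' = 593.3333.
ΔQ = 1644.4444 − 593.3333 = 1051.1111; the wedge equals the tax, 47.3.
The triangle = ½ × 1051.1111 × 47.3 = $24858.78.

$24858.78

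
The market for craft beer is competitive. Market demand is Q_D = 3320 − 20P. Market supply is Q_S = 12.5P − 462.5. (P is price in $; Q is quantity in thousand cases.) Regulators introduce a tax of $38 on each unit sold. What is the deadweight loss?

In inverse form: demand P = 166 − 0.05Q, supply P = 37 + 0.08Q.
Competitive equilibrium: 166 − 0.05Q = 37 + 0.08Q → Q* = 992.3077, P* = 116.3846.
With the tax, the buyer price exceeds the seller price by 38: (166 − 0.05Q) − (37 + 0.08Q) = 38 → Q' = 700.
ΔQ = 992.3077 − 700 = 292.3077; the wedge equals the tax, 38.
Welfare loss = ½ × 292.3077 × 38 = $5553.85 thousand.

$5553.85 thousand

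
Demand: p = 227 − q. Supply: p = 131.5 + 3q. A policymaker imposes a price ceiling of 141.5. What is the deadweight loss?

843.92

Competitive equilibrium: 227 − q = 131.5 + 3q → q* = 23.875, p* = 203.125.
At the ceiling p = 141.5, quantity supplied = (141.5 − 131.5)/3 = 3.3333.
Willingness to pay at q' = 3.3333: 227 − 1·3.3333 = 223.6667.
Δq = 23.875 − 3.3333 = 20.5417; wedge = 223.6667 − 141.5 = 82.1667.
Deadweight loss = ½ × 20.5417 × 82.1667 = 843.92.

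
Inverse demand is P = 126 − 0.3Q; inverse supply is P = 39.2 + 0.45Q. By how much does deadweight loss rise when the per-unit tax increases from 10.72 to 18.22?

Competitive equilibrium: 126 − 0.3Q = 39.2 + 0.45Q → Q* = 115.7333, P* = 91.28.
For a per-unit tax t: ΔQ = t/0.75, so DWL = ½·t·(t/0.75) = t²/1.5.
At t = 10.72: DWL = 76.612. At t = 18.22: DWL = 221.312.
Increase = 221.312 − 76.612 = 144.70.

144.70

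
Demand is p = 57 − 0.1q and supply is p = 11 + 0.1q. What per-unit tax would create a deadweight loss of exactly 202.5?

Competitive equilibrium: 57 − 0.1q = 11 + 0.1q → q* = 230, p* = 34.
A tax t gives Δq = t/0.2 and wedge t, so DWL = t²/0.4.
t²/0.4 = 202.5 → t² = 81 → t = 9.

9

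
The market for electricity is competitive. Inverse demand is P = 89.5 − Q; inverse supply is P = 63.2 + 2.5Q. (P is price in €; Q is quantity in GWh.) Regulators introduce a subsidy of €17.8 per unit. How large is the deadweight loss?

Competitive equilibrium: 89.5 − Q = 63.2 + 2.5Q → Q* = 7.5143, P* = 81.9857.
The subsidy lowers effective supply by 17.8: P = 45.4 + 2.5Q.
New quantity: 89.5 − Q = 45.4 + 2.5Q → Q' = 12.6.
Overproduction ΔQ = 12.6 − 7.5143 = 5.0857; wedge = subsidy = 17.8.
DWL = ½ × 5.0857 × 17.8 = €45.26.

€45.26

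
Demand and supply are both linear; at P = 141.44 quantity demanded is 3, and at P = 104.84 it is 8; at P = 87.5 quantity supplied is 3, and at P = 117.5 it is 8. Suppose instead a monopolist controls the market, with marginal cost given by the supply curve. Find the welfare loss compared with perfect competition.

41.63

Demand slope = (104.84 − 141.44)/(8 − 3) = −7.32, so P = 163.4 − 7.32Q.
Supply slope = (117.5 − 87.5)/(8 − 3) = 6, so P = 69.5 + 6Q.
Competitive equilibrium: 163.4 − 7.32Q = 69.5 + 6Q → Q* = 7.0495, P* = 111.7973.
Marginal revenue: MR = 163.4 − 14.64Q. Set MR = MC: 163.4 − 14.64Q = 69.5 + 6Q → Q_m = 4.5494.
Price P_m = 163.4 − 7.32·4.5494 = 130.0984; MC(Q_m) = 69.5 + 6·4.5494 = 96.7964.
Competitive Q* = 7.0495, so ΔQ = 2.5001; wedge = 130.0984 − 96.7964 = 33.302.
Welfare loss = ½ × 2.5001 × 33.302 = 41.63.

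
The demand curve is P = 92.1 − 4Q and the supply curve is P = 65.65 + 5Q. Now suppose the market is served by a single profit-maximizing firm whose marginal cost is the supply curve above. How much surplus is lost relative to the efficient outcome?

3.68

Competitive equilibrium: 92.1 − 4Q = 65.65 + 5Q → Q* = 2.9389, P* = 80.3444.
Marginal revenue: MR = 92.1 − 8Q. Set MR = MC: 92.1 − 8Q = 65.65 + 5Q → Q_m = 2.0346.
Price P_m = 92.1 − 4·2.0346 = 83.9616; MC(Q_m) = 65.65 + 5·2.0346 = 75.823.
Competitive Q* = 2.9389, so ΔQ = 0.9043; wedge = 83.9616 − 75.823 = 8.1386.
DWL = ½ × 0.9043 × 8.1386 = 3.68.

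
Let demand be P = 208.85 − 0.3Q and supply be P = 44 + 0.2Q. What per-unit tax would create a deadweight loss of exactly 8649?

Competitive equilibrium: 208.85 − 0.3Q = 44 + 0.2Q → Q* = 329.7, P* = 109.94.
A tax t gives ΔQ = t/0.5 and wedge t, so DWL = t²/1.
t²/1 = 8649 → t² = 8649 → t = 93.

93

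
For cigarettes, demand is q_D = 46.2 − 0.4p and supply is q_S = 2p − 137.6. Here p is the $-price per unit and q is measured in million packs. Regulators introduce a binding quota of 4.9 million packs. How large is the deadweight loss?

In inverse form: demand p = 115.5 − 2.5q, supply p = 68.8 + 0.5q.
Competitive equilibrium: 115.5 − 2.5q = 68.8 + 0.5q → q* = 15.5667, p* = 76.5833.
At q = 4.9: demand price = 115.5 − 2.5·4.9 = 103.25; supply price = 68.8 + 0.5·4.9 = 71.25.
Δq = 15.5667 − 4.9 = 10.6667; wedge = 103.25 − 71.25 = 32.
Deadweight loss = ½ × 10.6667 × 32 = $170.67 million.

$170.67 million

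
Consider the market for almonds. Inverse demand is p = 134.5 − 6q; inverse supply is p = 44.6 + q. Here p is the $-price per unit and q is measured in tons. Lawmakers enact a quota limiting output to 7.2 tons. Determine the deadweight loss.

$111.45

Competitive equilibrium: 134.5 − 6q = 44.6 + q → q* = 12.8429, p* = 57.4429.
At q = 7.2: demand price = 134.5 − 6·7.2 = 91.3; supply price = 44.6 + 1·7.2 = 51.8.
Δq = 12.8429 − 7.2 = 5.6429; wedge = 91.3 − 51.8 = 39.5.
Deadweight loss = ½ × 5.6429 × 39.5 = $111.45.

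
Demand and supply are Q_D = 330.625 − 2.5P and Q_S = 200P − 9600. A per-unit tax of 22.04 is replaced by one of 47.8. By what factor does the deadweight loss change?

In inverse form: demand P = 132.25 − 0.4Q, supply P = 48 + 0.005Q.
Competitive equilibrium: 132.25 − 0.4Q = 48 + 0.005Q → Q* = 208.0247, P* = 49.0401.
For a per-unit tax t: ΔQ = t/0.405, so DWL = ½·t·(t/0.405) = t²/0.81.
At t = 22.04: DWL = 599.706. At t = 47.8: DWL = 2820.790.
Ratio = (47.8/22.04)² = 4.704.

4.704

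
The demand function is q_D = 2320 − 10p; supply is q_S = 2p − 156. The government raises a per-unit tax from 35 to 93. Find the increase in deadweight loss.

In inverse form: demand p = 232 − 0.1q, supply p = 78 + 0.5q.
Competitive equilibrium: 232 − 0.1q = 78 + 0.5q → q* = 256.6667, p* = 206.3333.
For a per-unit tax t: Δq = t/0.6, so DWL = ½·t·(t/0.6) = t²/1.2.
At t = 35: DWL = 1020.833. At t = 93: DWL = 7207.5.
Increase = 7207.5 − 1020.833 = 6186.67.

6186.67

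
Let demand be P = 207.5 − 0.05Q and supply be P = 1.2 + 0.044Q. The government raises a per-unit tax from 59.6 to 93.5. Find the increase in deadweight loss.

27606.86

Competitive equilibrium: 207.5 − 0.05Q = 1.2 + 0.044Q → Q* = 2194.6809, P* = 97.766.
For a per-unit tax t: ΔQ = t/0.094, so DWL = ½·t·(t/0.094) = t²/0.188.
At t = 59.6: DWL = 18894.468. At t = 93.5: DWL = 46501.33.
Increase = 46501.33 − 18894.468 = 27606.86.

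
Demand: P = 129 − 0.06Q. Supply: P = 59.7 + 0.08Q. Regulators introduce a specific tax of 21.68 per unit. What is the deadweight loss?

Competitive equilibrium: 129 − 0.06Q = 59.7 + 0.08Q → Q* = 495, P* = 99.3.
With the tax, the buyer price exceeds the seller price by 21.68: (129 − 0.06Q) − (59.7 + 0.08Q) = 21.68 → Q' = 340.1429.
ΔQ = 495 − 340.1429 = 154.8571; the wedge equals the tax, 21.68.
DWL = ½ × 154.8571 × 21.68 = 1678.65.

1678.65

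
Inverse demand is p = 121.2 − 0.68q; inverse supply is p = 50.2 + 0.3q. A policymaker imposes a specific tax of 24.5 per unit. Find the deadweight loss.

Competitive equilibrium: 121.2 − 0.68q = 50.2 + 0.3q → q* = 72.449, p* = 71.9347.
With the tax, the buyer price exceeds the seller price by 24.5: (121.2 − 0.68q) − (50.2 + 0.3q) = 24.5 → q' = 47.449.
Δq = 72.449 − 47.449 = 25; the wedge equals the tax, 24.5.
Welfare loss = ½ × 25 × 24.5 = 306.25.

306.25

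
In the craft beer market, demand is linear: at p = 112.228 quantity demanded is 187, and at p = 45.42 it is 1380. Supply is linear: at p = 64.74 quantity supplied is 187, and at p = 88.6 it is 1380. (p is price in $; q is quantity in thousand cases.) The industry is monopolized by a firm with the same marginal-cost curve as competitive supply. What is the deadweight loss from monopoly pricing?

Demand slope = (45.42 − 112.228)/(1380 − 187) = −0.056, so p = 122.7 − 0.056q.
Supply slope = (88.6 − 64.74)/(1380 − 187) = 0.02, so p = 61 + 0.02q.
Competitive equilibrium: 122.7 − 0.056q = 61 + 0.02q → q* = 811.84211, p* = 77.23684.
Marginal revenue: MR = 122.7 − 0.112q. Set MR = MC: 122.7 − 0.112q = 61 + 0.02q → q_m = 467.42424.
Price p_m = 122.7 − 0.056·467.42424 = 96.52424; MC(q_m) = 61 + 0.02·467.42424 = 70.34848.
Competitive q* = 811.84211, so Δq = 344.41787; wedge = 96.52424 − 70.34848 = 26.17576.
Deadweight loss = ½ × 344.41787 × 26.17576 = $4507.70 thousand.

$4507.70 thousand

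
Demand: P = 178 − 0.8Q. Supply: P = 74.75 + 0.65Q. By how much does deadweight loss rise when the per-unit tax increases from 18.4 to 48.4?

Competitive equilibrium: 178 − 0.8Q = 74.75 + 0.65Q → Q* = 71.2069, P* = 121.0345.
For a per-unit tax t: ΔQ = t/1.45, so DWL = ½·t·(t/1.45) = t²/2.9.
At t = 18.4: DWL = 116.745. At t = 48.4: DWL = 807.779.
Increase = 807.779 − 116.745 = 691.03.

691.03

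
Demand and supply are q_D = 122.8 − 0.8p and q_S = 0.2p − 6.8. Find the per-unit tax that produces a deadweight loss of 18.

15

In inverse form: demand p = 153.5 − 1.25q, supply p = 34 + 5q.
Competitive equilibrium: 153.5 − 1.25q = 34 + 5q → q* = 19.12, p* = 129.6.
A tax t gives Δq = t/6.25 and wedge t, so DWL = t²/12.5.
t²/12.5 = 18 → t² = 225 → t = 15.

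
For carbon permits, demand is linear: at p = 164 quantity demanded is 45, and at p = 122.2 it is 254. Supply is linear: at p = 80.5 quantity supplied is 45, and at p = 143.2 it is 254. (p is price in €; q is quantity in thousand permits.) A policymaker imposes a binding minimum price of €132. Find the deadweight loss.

€12.25 thousand

Demand slope = (122.2 − 164)/(254 − 45) = −0.2, so p = 173 − 0.2q.
Supply slope = (143.2 − 80.5)/(254 − 45) = 0.3, so p = 67 + 0.3q.
Competitive equilibrium: 173 − 0.2q = 67 + 0.3q → q* = 212, p* = 130.6.
At the floor p = 132, quantity demanded = (173 − 132)/0.2 = 205.
Sellers' marginal cost at q' = 205: 67 + 0.3·205 = 128.5.
Δq = 212 − 205 = 7; wedge = 132 − 128.5 = 3.5.
Welfare loss = ½ × 7 × 3.5 = €12.25 thousand.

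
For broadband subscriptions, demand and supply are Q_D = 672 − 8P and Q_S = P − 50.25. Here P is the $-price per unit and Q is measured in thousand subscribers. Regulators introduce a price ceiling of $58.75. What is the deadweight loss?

In inverse form: demand P = 84 − 0.125Q, supply P = 50.25 + Q.
Competitive equilibrium: 84 − 0.125Q = 50.25 + Q → Q* = 30, P* = 80.25.
At the ceiling P = 58.75, quantity supplied = (58.75 − 50.25)/1 = 8.5.
Willingness to pay at Q' = 8.5: 84 − 0.125·8.5 = 82.9375.
ΔQ = 30 − 8.5 = 21.5; wedge = 82.9375 − 58.75 = 24.1875.
Deadweight loss = ½ × 21.5 × 24.1875 = $260.02 thousand.

$260.02 thousand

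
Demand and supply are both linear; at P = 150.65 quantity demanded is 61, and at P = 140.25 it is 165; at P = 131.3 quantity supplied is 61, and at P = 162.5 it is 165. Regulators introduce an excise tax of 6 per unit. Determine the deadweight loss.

Demand slope = (140.25 − 150.65)/(165 − 61) = −0.1, so P = 156.75 − 0.1Q.
Supply slope = (162.5 − 131.3)/(165 − 61) = 0.3, so P = 113 + 0.3Q.
Competitive equilibrium: 156.75 − 0.1Q = 113 + 0.3Q → Q* = 109.375, P* = 145.8125.
With the tax, the buyer price exceeds the seller price by 6: (156.75 − 0.1Q) − (113 + 0.3Q) = 6 → Q' = 94.375.
ΔQ = 109.375 − 94.375 = 15; the wedge equals the tax, 6.
Welfare loss = ½ × 15 × 6 = 45.

45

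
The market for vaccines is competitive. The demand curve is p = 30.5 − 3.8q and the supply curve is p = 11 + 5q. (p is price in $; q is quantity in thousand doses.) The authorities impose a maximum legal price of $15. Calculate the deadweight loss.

Competitive equilibrium: 30.5 − 3.8q = 11 + 5q → q* = 2.2159, p* = 22.0795.
At the ceiling p = 15, quantity supplied = (15 − 11)/5 = 0.8.
Willingness to pay at q' = 0.8: 30.5 − 3.8·0.8 = 27.46.
Δq = 2.2159 − 0.8 = 1.4159; wedge = 27.46 − 15 = 12.46.
DWL = ½ × 1.4159 × 12.46 = $8.82 thousand.

$8.82 thousand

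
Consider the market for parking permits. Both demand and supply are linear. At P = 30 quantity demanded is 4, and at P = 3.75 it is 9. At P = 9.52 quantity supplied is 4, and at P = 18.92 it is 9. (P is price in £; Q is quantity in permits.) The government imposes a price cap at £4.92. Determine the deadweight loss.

£100.87

Demand slope = (3.75 − 30)/(9 − 4) = −5.25, so P = 51 − 5.25Q.
Supply slope = (18.92 − 9.52)/(9 − 4) = 1.88, so P = 2 + 1.88Q.
Competitive equilibrium: 51 − 5.25Q = 2 + 1.88Q → Q* = 6.8724, P* = 14.9201.
At the ceiling P = 4.92, quantity supplied = (4.92 − 2)/1.88 = 1.5532.
Willingness to pay at Q' = 1.5532: 51 − 5.25·1.5532 = 42.8457.
ΔQ = 6.8724 − 1.5532 = 5.3192; wedge = 42.8457 − 4.92 = 37.9257.
The triangle = ½ × 5.3192 × 37.9257 = £100.87.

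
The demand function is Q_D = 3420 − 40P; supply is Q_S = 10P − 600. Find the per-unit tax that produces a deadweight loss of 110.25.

In inverse form: demand P = 85.5 − 0.025Q, supply P = 60 + 0.1Q.
Competitive equilibrium: 85.5 − 0.025Q = 60 + 0.1Q → Q* = 204, P* = 80.4.
A tax t gives ΔQ = t/0.125 and wedge t, so DWL = t²/0.25.
t²/0.25 = 110.25 → t² = 27.5625 → t = 5.25.

5.25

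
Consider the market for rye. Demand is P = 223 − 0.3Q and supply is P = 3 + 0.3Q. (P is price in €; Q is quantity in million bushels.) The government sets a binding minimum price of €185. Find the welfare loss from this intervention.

Competitive equilibrium: 223 − 0.3Q = 3 + 0.3Q → Q* = 366.6667, P* = 113.
At the floor P = 185, quantity demanded = (223 − 185)/0.3 = 126.6667.
Sellers' marginal cost at Q' = 126.6667: 3 + 0.3·126.6667 = 41.
ΔQ = 366.6667 − 126.6667 = 240; wedge = 185 − 41 = 144.
Welfare loss = ½ × 240 × 144 = €17280 million.

€17280 million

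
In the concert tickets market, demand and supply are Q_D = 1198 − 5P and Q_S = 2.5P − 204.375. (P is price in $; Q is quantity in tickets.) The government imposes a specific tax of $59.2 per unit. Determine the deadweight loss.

In inverse form: demand P = 239.6 − 0.2Q, supply P = 81.75 + 0.4Q.
Competitive equilibrium: 239.6 − 0.2Q = 81.75 + 0.4Q → Q* = 263.0833, P* = 186.9833.
With the tax, the buyer price exceeds the seller price by 59.2: (239.6 − 0.2Q) − (81.75 + 0.4Q) = 59.2 → Q' = 164.4167.
ΔQ = 263.0833 − 164.4167 = 98.6666; the wedge equals the tax, 59.2.
Deadweight loss = ½ × 98.6666 × 59.2 = $2920.53.

$2920.53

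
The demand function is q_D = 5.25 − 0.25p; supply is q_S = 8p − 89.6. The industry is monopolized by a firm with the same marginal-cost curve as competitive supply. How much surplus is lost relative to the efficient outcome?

2.82

In inverse form: demand p = 21 − 4q, supply p = 11.2 + 0.125q.
Competitive equilibrium: 21 − 4q = 11.2 + 0.125q → q* = 2.3758, p* = 11.497.
Marginal revenue: MR = 21 − 8q. Set MR = MC: 21 − 8q = 11.2 + 0.125q → q_m = 1.2062.
Price p_m = 21 − 4·1.2062 = 16.1752; MC(q_m) = 11.2 + 0.125·1.2062 = 11.3508.
Competitive q* = 2.3758, so Δq = 1.1696; wedge = 16.1752 − 11.3508 = 4.8244.
DWL = ½ × 1.1696 × 4.8244 = 2.82.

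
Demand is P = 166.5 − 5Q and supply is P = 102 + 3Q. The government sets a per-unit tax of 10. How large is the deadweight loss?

Competitive equilibrium: 166.5 − 5Q = 102 + 3Q → Q* = 8.0625, P* = 126.1875.
With the tax, the buyer price exceeds the seller price by 10: (166.5 − 5Q) − (102 + 3Q) = 10 → Q' = 6.8125.
ΔQ = 8.0625 − 6.8125 = 1.25; the wedge equals the tax, 10.
DWL = ½ × 1.25 × 10 = 6.25.

6.25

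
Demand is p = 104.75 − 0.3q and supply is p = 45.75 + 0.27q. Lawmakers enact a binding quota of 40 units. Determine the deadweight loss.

Competitive equilibrium: 104.75 − 0.3q = 45.75 + 0.27q → q* = 103.5088, p* = 73.6974.
At q = 40: demand price = 104.75 − 0.3·40 = 92.75; supply price = 45.75 + 0.27·40 = 56.55.
Δq = 103.5088 − 40 = 63.5088; wedge = 92.75 − 56.55 = 36.2.
Welfare loss = ½ × 63.5088 × 36.2 = 1149.51.

1149.51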